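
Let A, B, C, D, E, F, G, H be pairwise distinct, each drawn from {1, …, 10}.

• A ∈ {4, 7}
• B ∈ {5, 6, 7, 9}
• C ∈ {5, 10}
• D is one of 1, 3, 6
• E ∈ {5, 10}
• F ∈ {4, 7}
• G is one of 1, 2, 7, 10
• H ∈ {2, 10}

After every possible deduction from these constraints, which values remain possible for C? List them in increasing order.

The 2 variables A and F are confined to {4, 7}, which locks those values in; drop them from B, G.
The 2 variables C and E are confined to {5, 10}, which locks those values in; drop them from B, G, H.
H's domain is down to {2}, so H = 2. Remove 2 from G.
G has just one choice, so G = 1. Eliminate 1 elsewhere: D.
No further eliminations apply; C can still be any of 5, 10.

5, 10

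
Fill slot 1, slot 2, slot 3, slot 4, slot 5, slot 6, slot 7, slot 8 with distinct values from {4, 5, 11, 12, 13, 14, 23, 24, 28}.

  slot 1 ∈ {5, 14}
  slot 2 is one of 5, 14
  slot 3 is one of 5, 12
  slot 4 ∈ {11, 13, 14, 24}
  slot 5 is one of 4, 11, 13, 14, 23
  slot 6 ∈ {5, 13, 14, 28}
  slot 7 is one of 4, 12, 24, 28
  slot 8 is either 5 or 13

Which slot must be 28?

slot 1 and slot 2 share exactly the 2 values {5, 14}; by pigeonhole those values go to them, so strike 5, 14 from slot 3, slot 4, slot 5, slot 6, slot 8.
slot 3 must be 12 (only option left). Eliminate 12 elsewhere: slot 7.
slot 8 has just one choice, so slot 8 = 13. So slot 4, slot 5, slot 6 can't be 13.
So 28 goes to slot 6.

slot 6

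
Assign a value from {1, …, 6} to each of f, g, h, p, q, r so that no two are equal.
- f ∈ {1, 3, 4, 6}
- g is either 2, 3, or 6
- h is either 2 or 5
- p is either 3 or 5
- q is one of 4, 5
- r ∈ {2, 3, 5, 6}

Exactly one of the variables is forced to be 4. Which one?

q

Among the 6 variables, 1 fits only f (and all 6 values in {1, 2, 3, 4, 5, 6} must be used), so f = 1.
Among the 5 still-open variables, 4 fits only q (and all 5 values in {2, 3, 4, 5, 6} must be used), so q = 4.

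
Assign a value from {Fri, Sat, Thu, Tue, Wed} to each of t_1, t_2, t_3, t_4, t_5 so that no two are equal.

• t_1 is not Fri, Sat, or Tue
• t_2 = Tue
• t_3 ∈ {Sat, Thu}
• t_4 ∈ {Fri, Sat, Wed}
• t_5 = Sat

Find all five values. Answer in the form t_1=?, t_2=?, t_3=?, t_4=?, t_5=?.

t_2 must be Tue (only option left).
That leaves t_5 = Sat. So t_3, t_4 can't be Sat.
t_3 must be Thu (only option left). So t_1 can't be Thu.
t_1's domain is down to {Wed}, so t_1 = Wed. Strike Wed from t_4.
That leaves t_4 = Fri.

t_1=Wed, t_2=Tue, t_3=Thu, t_4=Fri, t_5=Sat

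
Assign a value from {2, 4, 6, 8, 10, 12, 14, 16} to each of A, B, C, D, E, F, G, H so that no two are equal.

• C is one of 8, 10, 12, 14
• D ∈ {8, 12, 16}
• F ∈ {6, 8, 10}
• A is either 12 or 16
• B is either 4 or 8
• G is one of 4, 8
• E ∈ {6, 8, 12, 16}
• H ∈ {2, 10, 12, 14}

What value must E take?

Among the 8 variables, 2 fits only H (and all 8 values in {2, 4, 6, 8, 10, 12, 14, 16} must be used), so H = 2.
Among the 7 still-open variables, 14 fits only C (and all 7 values in {4, 6, 8, 10, 12, 14, 16} must be used), so C = 14.
Among the 6 still-open variables, 10 fits only F (and all 6 values in {4, 6, 8, 10, 12, 16} must be used), so F = 10.
The 5 still-open variables together cover exactly {4, 6, 8, 12, 16} — 5 values for 5 variables — and 6 appears only in E's list, so E = 6.

6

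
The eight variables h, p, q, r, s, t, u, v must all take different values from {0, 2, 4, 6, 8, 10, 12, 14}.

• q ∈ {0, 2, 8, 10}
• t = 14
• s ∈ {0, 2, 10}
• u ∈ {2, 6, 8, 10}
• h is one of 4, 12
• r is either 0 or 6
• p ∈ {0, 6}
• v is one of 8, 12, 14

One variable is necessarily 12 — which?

v

t has just one choice, so t = 14. So v can't be 14.
The 7 still-open variables draw from only 7 values {0, 2, 4, 6, 8, 10, 12}, so each is used; only h can be 4, hence h = 4.
The 6 still-open variables draw from only 6 values {0, 2, 6, 8, 10, 12}, so each is used; only v can be 12, hence v = 12.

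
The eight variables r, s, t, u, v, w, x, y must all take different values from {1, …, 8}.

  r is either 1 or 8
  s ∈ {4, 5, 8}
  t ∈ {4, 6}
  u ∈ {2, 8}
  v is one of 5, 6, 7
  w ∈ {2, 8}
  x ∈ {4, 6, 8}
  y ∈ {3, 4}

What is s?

5

Among the 8 variables, 1 fits only r (and all 8 values in {1, 2, 3, 4, 5, 6, 7, 8} must be used), so r = 1.
Among the 7 still-open variables, 3 fits only y (and all 7 values in {2, 3, 4, 5, 6, 7, 8} must be used), so y = 3.
Among the 6 still-open variables, 7 fits only v (and all 6 values in {2, 4, 5, 6, 7, 8} must be used), so v = 7.
The 5 still-open variables draw from only 5 values {2, 4, 5, 6, 8}, so each is used; only s can be 5, hence s = 5.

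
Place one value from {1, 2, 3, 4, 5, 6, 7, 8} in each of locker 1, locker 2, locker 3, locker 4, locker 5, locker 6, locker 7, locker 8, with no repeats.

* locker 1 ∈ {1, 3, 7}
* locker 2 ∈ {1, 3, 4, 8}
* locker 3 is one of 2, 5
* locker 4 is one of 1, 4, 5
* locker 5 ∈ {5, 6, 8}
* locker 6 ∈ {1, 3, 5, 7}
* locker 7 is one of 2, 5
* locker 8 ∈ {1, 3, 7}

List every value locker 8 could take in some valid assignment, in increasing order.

1, 3, 7

Among the 8 variables, 6 fits only locker 5 (and all 8 values in {1, 2, 3, 4, 5, 6, 7, 8} must be used), so locker 5 = 6.
Among the 7 still-open variables, 8 fits only locker 2 (and all 7 values in {1, 2, 3, 4, 5, 7, 8} must be used), so locker 2 = 8.
Among the 6 still-open variables, 4 fits only locker 4 (and all 6 values in {1, 2, 3, 4, 5, 7} must be used), so locker 4 = 4.
locker 3 and locker 7 share exactly the 2 values {2, 5}; by pigeonhole those values go to them, so strike 2, 5 from locker 6.
No further eliminations apply; locker 8 can still be any of 1, 3, 7.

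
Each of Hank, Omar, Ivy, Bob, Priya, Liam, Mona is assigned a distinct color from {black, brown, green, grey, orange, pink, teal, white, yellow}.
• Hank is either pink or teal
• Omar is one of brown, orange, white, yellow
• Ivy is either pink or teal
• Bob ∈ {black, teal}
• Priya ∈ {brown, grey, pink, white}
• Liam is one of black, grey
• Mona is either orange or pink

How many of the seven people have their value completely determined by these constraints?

The 2 variables Hank and Ivy are confined to {pink, teal}, which locks those values in; drop them from Bob, Priya, Mona.
Bob has just one choice, so Bob = black. So Liam can't be black.
Liam's domain is down to {grey}, so Liam = grey. Eliminate grey elsewhere: Priya.
That leaves Mona = orange. Remove orange from Omar.
Determined: Bob=black, Liam=grey, Mona=orange. The other people each still have more than one consistent value. That makes 3.

3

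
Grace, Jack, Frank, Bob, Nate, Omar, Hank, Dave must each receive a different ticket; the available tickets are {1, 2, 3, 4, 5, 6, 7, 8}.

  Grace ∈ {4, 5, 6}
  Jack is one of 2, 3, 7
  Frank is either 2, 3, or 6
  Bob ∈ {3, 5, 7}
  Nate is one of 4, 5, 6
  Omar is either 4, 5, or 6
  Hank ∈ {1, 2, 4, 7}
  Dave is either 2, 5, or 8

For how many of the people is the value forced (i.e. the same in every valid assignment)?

2

The 8 variables draw from only 8 values {1, 2, 3, 4, 5, 6, 7, 8}, so each is used; only Hank can be 1, hence Hank = 1.
The 7 still-open variables together cover exactly {2, 3, 4, 5, 6, 7, 8} — 7 values for 7 variables — and 8 appears only in Dave's list, so Dave = 8.
Grace, Nate, Omar between them cover only {4, 5, 6} — a naked triple. Remove those values from Frank, Bob.
Determined: Hank=1, Dave=8. The other people each still have more than one consistent value. That makes 2.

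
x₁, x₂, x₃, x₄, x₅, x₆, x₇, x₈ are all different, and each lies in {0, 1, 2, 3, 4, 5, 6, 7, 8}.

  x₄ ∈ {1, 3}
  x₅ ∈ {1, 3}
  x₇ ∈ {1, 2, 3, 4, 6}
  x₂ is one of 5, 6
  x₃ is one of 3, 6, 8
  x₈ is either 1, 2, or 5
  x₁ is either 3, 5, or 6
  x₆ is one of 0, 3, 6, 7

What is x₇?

4

x₄ and x₅ share exactly the 2 values {1, 3}; by pigeonhole those values go to them, so strike 1, 3 from x₁, x₃, x₆, x₇, x₈.
x₁ and x₂ share exactly the 2 values {5, 6}; by pigeonhole those values go to them, so strike 5, 6 from x₃, x₆, x₇, x₈.
x₃ has just one choice, so x₃ = 8.
That leaves x₈ = 2. So x₇ can't be 2.
So x₇ = 4.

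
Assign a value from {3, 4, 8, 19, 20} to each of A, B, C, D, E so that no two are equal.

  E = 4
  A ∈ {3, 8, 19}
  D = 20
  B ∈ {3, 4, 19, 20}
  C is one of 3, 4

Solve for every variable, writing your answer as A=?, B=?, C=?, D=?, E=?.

A=8, B=19, C=3, D=20, E=4

D's domain is down to {20}, so D = 20. Eliminate 20 elsewhere: B.
E must be 4 (only option left). So B, C can't be 4.
C's domain is down to {3}, so C = 3. So A, B can't be 3.
B has just one choice, so B = 19. Remove 19 from A.
A must be 8 (only option left).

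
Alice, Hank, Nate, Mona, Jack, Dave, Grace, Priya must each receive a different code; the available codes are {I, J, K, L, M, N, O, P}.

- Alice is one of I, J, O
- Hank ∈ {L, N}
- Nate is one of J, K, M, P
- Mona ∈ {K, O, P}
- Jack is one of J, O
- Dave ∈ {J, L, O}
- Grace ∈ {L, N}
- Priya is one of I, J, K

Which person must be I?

The 8 variables draw from only 8 values {I, J, K, L, M, N, O, P}, so each is used; only Nate can be M, hence Nate = M.
Among the 7 still-open variables, P fits only Mona (and all 7 values in {I, J, K, L, N, O, P} must be used), so Mona = P.
Among the 6 still-open variables, K fits only Priya (and all 6 values in {I, J, K, L, N, O} must be used), so Priya = K.
Among the 5 still-open variables, I fits only Alice (and all 5 values in {I, J, L, N, O} must be used), so Alice = I.

Alice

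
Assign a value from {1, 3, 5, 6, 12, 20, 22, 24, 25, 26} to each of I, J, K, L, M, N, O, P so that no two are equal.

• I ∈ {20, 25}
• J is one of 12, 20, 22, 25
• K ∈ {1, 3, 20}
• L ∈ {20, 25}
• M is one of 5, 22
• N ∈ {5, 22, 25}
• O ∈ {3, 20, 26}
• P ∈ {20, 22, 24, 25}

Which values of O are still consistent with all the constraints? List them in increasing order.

I and L between them cover only {20, 25} — a naked pair. Remove those values from J, K, N, O, P.
The 2 variables M and N are confined to {5, 22}, which locks those values in; drop them from J, P.
That leaves J = 12.
That leaves P = 24.
No further eliminations apply; O can still be any of 3, 26.

3, 26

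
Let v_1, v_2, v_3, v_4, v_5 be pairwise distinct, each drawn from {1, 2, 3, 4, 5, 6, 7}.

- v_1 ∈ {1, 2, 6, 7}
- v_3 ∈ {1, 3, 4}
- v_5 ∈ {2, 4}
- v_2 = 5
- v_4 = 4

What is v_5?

v_2's domain is down to {5}, so v_2 = 5.
v_4 has just one choice, so v_4 = 4. So v_3, v_5 can't be 4.
So v_5 = 2.

2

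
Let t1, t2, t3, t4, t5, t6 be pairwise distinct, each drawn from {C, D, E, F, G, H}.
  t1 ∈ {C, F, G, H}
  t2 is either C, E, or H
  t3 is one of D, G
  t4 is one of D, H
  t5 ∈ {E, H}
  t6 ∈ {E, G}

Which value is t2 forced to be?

Among the 6 variables, F fits only t1 (and all 6 values in {C, D, E, F, G, H} must be used), so t1 = F.
The 5 still-open variables draw from only 5 values {C, D, E, G, H}, so each is used; only t2 can be C, hence t2 = C.

C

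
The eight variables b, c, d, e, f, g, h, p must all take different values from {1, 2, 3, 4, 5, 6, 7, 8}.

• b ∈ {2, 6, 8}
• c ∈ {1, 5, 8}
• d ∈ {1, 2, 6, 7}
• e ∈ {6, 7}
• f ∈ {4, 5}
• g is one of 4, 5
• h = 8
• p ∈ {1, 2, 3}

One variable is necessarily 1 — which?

c

h's domain is down to {8}, so h = 8. Strike 8 from b, c.
The 7 still-open variables draw from only 7 values {1, 2, 3, 4, 5, 6, 7}, so each is used; only p can be 3, hence p = 3.
f and g between them cover only {4, 5} — a naked pair. Remove those values from c.
So 1 goes to c.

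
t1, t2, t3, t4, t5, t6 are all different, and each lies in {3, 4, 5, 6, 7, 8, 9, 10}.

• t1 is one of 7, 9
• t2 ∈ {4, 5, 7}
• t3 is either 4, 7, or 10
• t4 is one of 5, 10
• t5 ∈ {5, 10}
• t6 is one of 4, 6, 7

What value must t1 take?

The 6 variables draw from only 6 values {4, 5, 6, 7, 9, 10}, so each is used; only t6 can be 6, hence t6 = 6.
Among the 5 still-open variables, 9 fits only t1 (and all 5 values in {4, 5, 7, 9, 10} must be used), so t1 = 9.

9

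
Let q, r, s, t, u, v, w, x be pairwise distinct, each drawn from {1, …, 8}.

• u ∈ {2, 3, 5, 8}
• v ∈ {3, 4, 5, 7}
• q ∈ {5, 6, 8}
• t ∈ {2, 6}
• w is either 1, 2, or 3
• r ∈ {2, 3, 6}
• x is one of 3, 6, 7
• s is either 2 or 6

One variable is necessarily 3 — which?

The 8 variables draw from only 8 values {1, 2, 3, 4, 5, 6, 7, 8}, so each is used; only w can be 1, hence w = 1.
The 7 still-open variables together cover exactly {2, 3, 4, 5, 6, 7, 8} — 7 values for 7 variables — and 4 appears only in v's list, so v = 4.
The 6 still-open variables together cover exactly {2, 3, 5, 6, 7, 8} — 6 values for 6 variables — and 7 appears only in x's list, so x = 7.
The 2 variables s and t are confined to {2, 6}, which locks those values in; drop them from q, r, u.
So 3 goes to r.

r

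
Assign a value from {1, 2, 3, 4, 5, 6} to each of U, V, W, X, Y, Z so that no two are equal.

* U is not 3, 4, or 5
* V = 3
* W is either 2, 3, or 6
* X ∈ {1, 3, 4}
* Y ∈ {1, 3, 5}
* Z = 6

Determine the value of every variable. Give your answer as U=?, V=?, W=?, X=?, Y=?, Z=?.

U=1, V=3, W=2, X=4, Y=5, Z=6

V's domain is down to {3}, so V = 3. So W, X, Y can't be 3.
Z's domain is down to {6}, so Z = 6. Eliminate 6 elsewhere: U, W.
W must be 2 (only option left). So U can't be 2.
That leaves U = 1. Strike 1 from X, Y.
X must be 4 (only option left).
That leaves Y = 5.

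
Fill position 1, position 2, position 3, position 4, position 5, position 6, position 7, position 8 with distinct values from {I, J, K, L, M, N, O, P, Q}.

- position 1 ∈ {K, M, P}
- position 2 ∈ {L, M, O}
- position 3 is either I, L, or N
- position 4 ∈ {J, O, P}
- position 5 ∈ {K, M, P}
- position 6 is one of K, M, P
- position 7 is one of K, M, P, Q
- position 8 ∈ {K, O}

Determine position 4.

J

position 1, position 5, position 6 share exactly the 3 values {K, M, P}; by pigeonhole those values go to them, so strike K, M, P from position 2, position 4, position 7, position 8.
position 7 has just one choice, so position 7 = Q.
position 8's domain is down to {O}, so position 8 = O. Remove O from position 2, position 4.
So position 4 = J.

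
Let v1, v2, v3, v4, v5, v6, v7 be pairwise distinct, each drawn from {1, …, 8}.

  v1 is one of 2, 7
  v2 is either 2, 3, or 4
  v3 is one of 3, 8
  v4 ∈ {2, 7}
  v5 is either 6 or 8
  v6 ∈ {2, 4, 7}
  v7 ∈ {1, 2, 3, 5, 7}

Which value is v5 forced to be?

6

v1 and v4 between them cover only {2, 7} — a naked pair. Remove those values from v2, v6, v7.
That leaves v6 = 4. Eliminate 4 elsewhere: v2.
That leaves v2 = 3. Remove 3 from v3, v7.
v3's domain is down to {8}, so v3 = 8. So v5 can't be 8.
So v5 = 6.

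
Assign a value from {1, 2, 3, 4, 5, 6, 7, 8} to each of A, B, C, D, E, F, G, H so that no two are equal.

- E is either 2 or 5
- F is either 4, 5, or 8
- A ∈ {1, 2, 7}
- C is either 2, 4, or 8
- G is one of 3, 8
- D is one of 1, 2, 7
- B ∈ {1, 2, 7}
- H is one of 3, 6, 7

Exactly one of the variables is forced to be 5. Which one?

Among the 8 variables, 6 fits only H (and all 8 values in {1, 2, 3, 4, 5, 6, 7, 8} must be used), so H = 6.
The 7 still-open variables draw from only 7 values {1, 2, 3, 4, 5, 7, 8}, so each is used; only G can be 3, hence G = 3.
A, B, D share exactly the 3 values {1, 2, 7}; by pigeonhole those values go to them, so strike 1, 2, 7 from C, E.
So 5 goes to E.

E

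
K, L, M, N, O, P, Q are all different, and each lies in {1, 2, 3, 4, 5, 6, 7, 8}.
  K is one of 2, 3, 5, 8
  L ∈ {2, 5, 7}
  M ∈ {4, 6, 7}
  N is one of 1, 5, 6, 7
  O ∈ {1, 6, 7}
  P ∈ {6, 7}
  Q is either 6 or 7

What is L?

P and Q share exactly the 2 values {6, 7}; by pigeonhole those values go to them, so strike 6, 7 from L, M, N, O.
M has just one choice, so M = 4.
O has just one choice, so O = 1. Remove 1 from N.
N must be 5 (only option left). Strike 5 from K, L.
So L = 2.

2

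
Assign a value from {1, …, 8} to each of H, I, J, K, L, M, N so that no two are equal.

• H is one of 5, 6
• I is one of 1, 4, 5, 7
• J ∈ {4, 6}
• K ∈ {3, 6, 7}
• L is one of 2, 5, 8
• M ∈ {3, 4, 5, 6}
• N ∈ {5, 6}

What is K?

The 2 variables H and N are confined to {5, 6}, which locks those values in; drop them from I, J, K, L, M.
J must be 4 (only option left). Strike 4 from I, M.
M has just one choice, so M = 3. Remove 3 from K.
So K = 7.

7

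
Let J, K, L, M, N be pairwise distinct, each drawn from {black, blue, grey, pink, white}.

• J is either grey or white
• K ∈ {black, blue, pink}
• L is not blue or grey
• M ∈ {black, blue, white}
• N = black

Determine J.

N's domain is down to {black}, so N = black. Eliminate black elsewhere: K, L, M.
The 4 still-open variables together cover exactly {blue, grey, pink, white} — 4 values for 4 variables — and grey appears only in J's list, so J = grey.

grey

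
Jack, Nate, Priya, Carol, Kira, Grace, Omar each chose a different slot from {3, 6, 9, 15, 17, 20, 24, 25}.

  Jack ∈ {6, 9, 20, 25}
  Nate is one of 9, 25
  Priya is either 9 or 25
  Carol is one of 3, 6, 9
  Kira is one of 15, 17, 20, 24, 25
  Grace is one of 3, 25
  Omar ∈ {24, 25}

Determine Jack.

Nate and Priya between them cover only {9, 25} — a naked pair. Remove those values from Jack, Carol, Kira, Grace, Omar.
Grace's domain is down to {3}, so Grace = 3. So Carol can't be 3.
Omar has just one choice, so Omar = 24. Eliminate 24 elsewhere: Kira.
That leaves Carol = 6. Remove 6 from Jack.
So Jack = 20.

20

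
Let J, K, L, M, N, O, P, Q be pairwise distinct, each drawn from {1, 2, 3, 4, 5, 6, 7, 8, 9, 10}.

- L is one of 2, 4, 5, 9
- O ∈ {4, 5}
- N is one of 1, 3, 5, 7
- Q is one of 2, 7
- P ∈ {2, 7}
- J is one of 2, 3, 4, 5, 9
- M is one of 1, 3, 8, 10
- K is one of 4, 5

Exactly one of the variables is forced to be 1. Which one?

K and O share exactly the 2 values {4, 5}; by pigeonhole those values go to them, so strike 4, 5 from J, L, N.
P and Q share exactly the 2 values {2, 7}; by pigeonhole those values go to them, so strike 2, 7 from J, L, N.
L's domain is down to {9}, so L = 9. Remove 9 from J.
J's domain is down to {3}, so J = 3. Strike 3 from M, N.
So 1 goes to N.

N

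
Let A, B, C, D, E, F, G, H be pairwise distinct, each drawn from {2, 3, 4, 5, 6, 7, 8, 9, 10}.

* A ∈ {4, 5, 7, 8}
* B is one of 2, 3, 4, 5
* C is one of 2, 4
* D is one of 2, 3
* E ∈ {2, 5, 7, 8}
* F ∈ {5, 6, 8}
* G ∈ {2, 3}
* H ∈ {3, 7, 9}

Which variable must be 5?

B

The 8 variables draw from only 8 values {2, 3, 4, 5, 6, 7, 8, 9}, so each is used; only F can be 6, hence F = 6.
The 7 still-open variables together cover exactly {2, 3, 4, 5, 7, 8, 9} — 7 values for 7 variables — and 9 appears only in H's list, so H = 9.
The 2 variables D and G are confined to {2, 3}, which locks those values in; drop them from B, C, E.
C has just one choice, so C = 4. Eliminate 4 elsewhere: A, B.
So 5 goes to B.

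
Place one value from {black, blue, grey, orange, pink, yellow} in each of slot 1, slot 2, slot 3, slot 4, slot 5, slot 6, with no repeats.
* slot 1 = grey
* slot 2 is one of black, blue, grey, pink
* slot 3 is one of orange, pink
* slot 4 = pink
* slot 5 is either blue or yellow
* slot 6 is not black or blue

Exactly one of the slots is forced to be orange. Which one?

slot 3

slot 1 must be grey (only option left). Eliminate grey elsewhere: slot 2, slot 6.
slot 4's domain is down to {pink}, so slot 4 = pink. Remove pink from slot 2, slot 3, slot 6.
So orange goes to slot 3.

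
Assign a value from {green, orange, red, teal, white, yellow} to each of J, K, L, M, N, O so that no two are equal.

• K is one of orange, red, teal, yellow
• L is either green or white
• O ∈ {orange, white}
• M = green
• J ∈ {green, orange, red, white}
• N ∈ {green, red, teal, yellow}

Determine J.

M has just one choice, so M = green. Eliminate green elsewhere: J, L, N.
L's domain is down to {white}, so L = white. So J, O can't be white.
O has just one choice, so O = orange. Remove orange from J, K.
So J = red.

red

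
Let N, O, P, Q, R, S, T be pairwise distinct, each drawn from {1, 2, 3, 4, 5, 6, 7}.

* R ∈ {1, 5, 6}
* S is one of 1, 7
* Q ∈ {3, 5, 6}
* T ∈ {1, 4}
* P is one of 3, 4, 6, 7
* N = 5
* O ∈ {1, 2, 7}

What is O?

N must be 5 (only option left). So Q, R can't be 5.
The 6 still-open variables draw from only 6 values {1, 2, 3, 4, 6, 7}, so each is used; only O can be 2, hence O = 2.

2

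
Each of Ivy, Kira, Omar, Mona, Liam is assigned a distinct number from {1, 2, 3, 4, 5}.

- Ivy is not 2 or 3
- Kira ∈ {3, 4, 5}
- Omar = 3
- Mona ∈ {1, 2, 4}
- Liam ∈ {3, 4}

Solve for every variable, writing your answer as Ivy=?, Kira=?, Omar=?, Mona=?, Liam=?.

Ivy=1, Kira=5, Omar=3, Mona=2, Liam=4

Omar has just one choice, so Omar = 3. So Kira, Liam can't be 3.
Liam must be 4 (only option left). So Ivy, Kira, Mona can't be 4.
Kira must be 5 (only option left). Strike 5 from Ivy.
Ivy must be 1 (only option left). Remove 1 from Mona.
Mona has just one choice, so Mona = 2.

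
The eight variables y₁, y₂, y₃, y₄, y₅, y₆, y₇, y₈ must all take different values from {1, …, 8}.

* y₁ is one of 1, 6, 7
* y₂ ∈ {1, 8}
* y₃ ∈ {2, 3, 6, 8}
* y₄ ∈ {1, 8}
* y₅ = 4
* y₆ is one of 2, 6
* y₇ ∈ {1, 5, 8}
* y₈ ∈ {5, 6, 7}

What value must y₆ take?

2

y₅ must be 4 (only option left).
The 7 still-open variables draw from only 7 values {1, 2, 3, 5, 6, 7, 8}, so each is used; only y₃ can be 3, hence y₃ = 3.
The 6 still-open variables draw from only 6 values {1, 2, 5, 6, 7, 8}, so each is used; only y₆ can be 2, hence y₆ = 2.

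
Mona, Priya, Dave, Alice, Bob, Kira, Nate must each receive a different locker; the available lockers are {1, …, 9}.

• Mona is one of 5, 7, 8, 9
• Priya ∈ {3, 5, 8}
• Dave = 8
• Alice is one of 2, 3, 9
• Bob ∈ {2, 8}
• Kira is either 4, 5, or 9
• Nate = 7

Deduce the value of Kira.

4

Dave must be 8 (only option left). Remove 8 from Mona, Priya, Bob.
Bob must be 2 (only option left). Remove 2 from Alice.
That leaves Nate = 7. Strike 7 from Mona.
Among the 4 still-open variables, 4 fits only Kira (and all 4 values in {3, 4, 5, 9} must be used), so Kira = 4.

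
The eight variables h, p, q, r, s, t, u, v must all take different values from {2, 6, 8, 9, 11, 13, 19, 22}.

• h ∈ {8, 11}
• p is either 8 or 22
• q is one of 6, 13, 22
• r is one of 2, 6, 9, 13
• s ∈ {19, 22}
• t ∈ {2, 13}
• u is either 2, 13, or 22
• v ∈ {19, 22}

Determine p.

The 8 variables together cover exactly {2, 6, 8, 9, 11, 13, 19, 22} — 8 values for 8 variables — and 9 appears only in r's list, so r = 9.
The 7 still-open variables draw from only 7 values {2, 6, 8, 11, 13, 19, 22}, so each is used; only q can be 6, hence q = 6.
The 6 still-open variables draw from only 6 values {2, 8, 11, 13, 19, 22}, so each is used; only h can be 11, hence h = 11.
Among the 5 still-open variables, 8 fits only p (and all 5 values in {2, 8, 13, 19, 22} must be used), so p = 8.

8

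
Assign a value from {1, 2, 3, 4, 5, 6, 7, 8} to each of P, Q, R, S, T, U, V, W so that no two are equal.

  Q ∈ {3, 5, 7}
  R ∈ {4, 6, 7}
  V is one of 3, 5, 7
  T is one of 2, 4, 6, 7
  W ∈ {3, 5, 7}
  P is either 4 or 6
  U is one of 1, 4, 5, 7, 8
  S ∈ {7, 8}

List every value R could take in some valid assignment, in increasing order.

The 8 variables draw from only 8 values {1, 2, 3, 4, 5, 6, 7, 8}, so each is used; only U can be 1, hence U = 1.
The 7 still-open variables together cover exactly {2, 3, 4, 5, 6, 7, 8} — 7 values for 7 variables — and 2 appears only in T's list, so T = 2.
The 6 still-open variables together cover exactly {3, 4, 5, 6, 7, 8} — 6 values for 6 variables — and 8 appears only in S's list, so S = 8.
Q, V, W between them cover only {3, 5, 7} — a naked triple. Remove those values from R.
No further eliminations apply; R can still be any of 4, 6.

4, 6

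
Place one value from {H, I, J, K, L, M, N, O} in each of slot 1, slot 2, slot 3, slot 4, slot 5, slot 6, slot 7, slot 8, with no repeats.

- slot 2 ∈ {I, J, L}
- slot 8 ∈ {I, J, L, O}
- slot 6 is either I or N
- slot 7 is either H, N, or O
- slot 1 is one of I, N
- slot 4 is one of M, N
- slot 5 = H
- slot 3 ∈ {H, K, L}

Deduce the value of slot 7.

O

slot 5's domain is down to {H}, so slot 5 = H. Remove H from slot 3, slot 7.
The 7 still-open variables draw from only 7 values {I, J, K, L, M, N, O}, so each is used; only slot 3 can be K, hence slot 3 = K.
The 6 still-open variables draw from only 6 values {I, J, L, M, N, O}, so each is used; only slot 4 can be M, hence slot 4 = M.
The 2 variables slot 1 and slot 6 are confined to {I, N}, which locks those values in; drop them from slot 2, slot 7, slot 8.
So slot 7 = O.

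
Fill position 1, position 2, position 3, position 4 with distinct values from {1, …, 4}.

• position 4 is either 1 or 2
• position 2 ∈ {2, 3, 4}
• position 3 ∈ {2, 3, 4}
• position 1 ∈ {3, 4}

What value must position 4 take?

Among the 4 variables, 1 fits only position 4 (and all 4 values in {1, 2, 3, 4} must be used), so position 4 = 1.

1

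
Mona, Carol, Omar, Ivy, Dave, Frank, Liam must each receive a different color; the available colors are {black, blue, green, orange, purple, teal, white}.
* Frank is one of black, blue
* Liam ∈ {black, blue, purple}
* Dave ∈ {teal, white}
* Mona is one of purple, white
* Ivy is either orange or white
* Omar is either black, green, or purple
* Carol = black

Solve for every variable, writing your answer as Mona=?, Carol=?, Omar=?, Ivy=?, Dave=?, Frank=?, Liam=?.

Carol's domain is down to {black}, so Carol = black. Strike black from Omar, Frank, Liam.
That leaves Frank = blue. Remove blue from Liam.
That leaves Liam = purple. Strike purple from Mona, Omar.
Mona must be white (only option left). Remove white from Ivy, Dave.
Omar has just one choice, so Omar = green.
Ivy must be orange (only option left).
Dave's domain is down to {teal}, so Dave = teal.

Mona=white, Carol=black, Omar=green, Ivy=orange, Dave=teal, Frank=blue, Liam=purple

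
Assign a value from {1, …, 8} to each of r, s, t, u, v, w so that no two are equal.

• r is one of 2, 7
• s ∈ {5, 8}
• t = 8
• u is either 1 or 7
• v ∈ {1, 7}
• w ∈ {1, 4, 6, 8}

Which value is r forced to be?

t's domain is down to {8}, so t = 8. So s, w can't be 8.
s has just one choice, so s = 5.
u and v share exactly the 2 values {1, 7}; by pigeonhole those values go to them, so strike 1, 7 from r, w.
So r = 2.

2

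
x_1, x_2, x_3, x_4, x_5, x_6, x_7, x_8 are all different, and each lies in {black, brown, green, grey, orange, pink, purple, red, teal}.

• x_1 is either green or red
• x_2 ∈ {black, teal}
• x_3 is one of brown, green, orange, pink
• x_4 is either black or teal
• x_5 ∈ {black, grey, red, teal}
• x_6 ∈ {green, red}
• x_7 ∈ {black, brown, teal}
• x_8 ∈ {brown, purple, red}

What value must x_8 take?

x_1 and x_6 between them cover only {green, red} — a naked pair. Remove those values from x_3, x_5, x_8.
The 2 variables x_2 and x_4 are confined to {black, teal}, which locks those values in; drop them from x_5, x_7.
x_5's domain is down to {grey}, so x_5 = grey.
That leaves x_7 = brown. Strike brown from x_3, x_8.
So x_8 = purple.

purple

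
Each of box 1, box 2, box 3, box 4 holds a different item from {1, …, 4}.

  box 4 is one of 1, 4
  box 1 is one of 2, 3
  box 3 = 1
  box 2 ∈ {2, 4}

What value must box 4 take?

box 3 must be 1 (only option left). Eliminate 1 elsewhere: box 4.
So box 4 = 4.

4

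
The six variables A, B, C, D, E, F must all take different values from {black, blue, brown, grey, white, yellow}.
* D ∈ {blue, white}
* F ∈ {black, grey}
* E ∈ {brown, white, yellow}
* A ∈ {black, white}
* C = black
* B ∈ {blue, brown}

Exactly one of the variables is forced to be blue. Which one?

C must be black (only option left). Eliminate black elsewhere: A, F.
F must be grey (only option left).
That leaves A = white. Strike white from D, E.
So blue goes to D.

D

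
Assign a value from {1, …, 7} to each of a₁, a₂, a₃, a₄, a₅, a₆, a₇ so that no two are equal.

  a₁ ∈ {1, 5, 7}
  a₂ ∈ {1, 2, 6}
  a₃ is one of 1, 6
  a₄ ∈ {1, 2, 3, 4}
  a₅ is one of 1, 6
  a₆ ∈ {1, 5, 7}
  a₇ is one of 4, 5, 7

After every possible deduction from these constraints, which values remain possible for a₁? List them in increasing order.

5, 7

The 7 variables together cover exactly {1, 2, 3, 4, 5, 6, 7} — 7 values for 7 variables — and 3 appears only in a₄'s list, so a₄ = 3.
Among the 6 still-open variables, 2 fits only a₂ (and all 6 values in {1, 2, 4, 5, 6, 7} must be used), so a₂ = 2.
The 5 still-open variables draw from only 5 values {1, 4, 5, 6, 7}, so each is used; only a₇ can be 4, hence a₇ = 4.
The 2 variables a₃ and a₅ are confined to {1, 6}, which locks those values in; drop them from a₁, a₆.
No further eliminations apply; a₁ can still be any of 5, 7.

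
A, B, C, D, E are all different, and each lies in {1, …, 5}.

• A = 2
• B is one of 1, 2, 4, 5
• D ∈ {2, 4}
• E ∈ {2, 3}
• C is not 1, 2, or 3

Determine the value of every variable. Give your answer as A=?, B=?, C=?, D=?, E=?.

A must be 2 (only option left). So B, D, E can't be 2.
D must be 4 (only option left). Remove 4 from B, C.
E has just one choice, so E = 3.
C has just one choice, so C = 5. So B can't be 5.
B has just one choice, so B = 1.

A=2, B=1, C=5, D=4, E=3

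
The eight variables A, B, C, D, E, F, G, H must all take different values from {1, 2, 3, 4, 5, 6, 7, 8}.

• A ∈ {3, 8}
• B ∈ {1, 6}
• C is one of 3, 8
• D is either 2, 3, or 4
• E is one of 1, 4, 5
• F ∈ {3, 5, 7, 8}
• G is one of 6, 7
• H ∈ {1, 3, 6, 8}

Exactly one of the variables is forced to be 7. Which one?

Among the 8 variables, 2 fits only D (and all 8 values in {1, 2, 3, 4, 5, 6, 7, 8} must be used), so D = 2.
The 7 still-open variables together cover exactly {1, 3, 4, 5, 6, 7, 8} — 7 values for 7 variables — and 4 appears only in E's list, so E = 4.
The 6 still-open variables together cover exactly {1, 3, 5, 6, 7, 8} — 6 values for 6 variables — and 5 appears only in F's list, so F = 5.
The 5 still-open variables together cover exactly {1, 3, 6, 7, 8} — 5 values for 5 variables — and 7 appears only in G's list, so G = 7.

G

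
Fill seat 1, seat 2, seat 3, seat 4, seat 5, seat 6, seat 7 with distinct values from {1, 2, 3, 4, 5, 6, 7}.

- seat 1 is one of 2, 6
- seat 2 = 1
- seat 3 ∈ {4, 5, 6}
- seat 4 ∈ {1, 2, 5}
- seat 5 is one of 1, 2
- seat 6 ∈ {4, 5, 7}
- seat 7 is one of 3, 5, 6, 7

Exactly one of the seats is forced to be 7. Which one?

seat 6

seat 2 must be 1 (only option left). Eliminate 1 elsewhere: seat 4, seat 5.
seat 5's domain is down to {2}, so seat 5 = 2. Remove 2 from seat 1, seat 4.
seat 1's domain is down to {6}, so seat 1 = 6. Eliminate 6 elsewhere: seat 3, seat 7.
seat 4 has just one choice, so seat 4 = 5. Eliminate 5 elsewhere: seat 3, seat 6, seat 7.
That leaves seat 3 = 4. Strike 4 from seat 6.
So 7 goes to seat 6.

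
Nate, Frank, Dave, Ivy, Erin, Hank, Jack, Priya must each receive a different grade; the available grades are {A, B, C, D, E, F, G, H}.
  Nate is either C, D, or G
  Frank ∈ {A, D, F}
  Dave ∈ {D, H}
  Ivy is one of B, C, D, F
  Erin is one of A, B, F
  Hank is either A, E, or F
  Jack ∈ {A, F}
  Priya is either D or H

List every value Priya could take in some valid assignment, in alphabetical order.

D, H

The 8 variables draw from only 8 values {A, B, C, D, E, F, G, H}, so each is used; only Hank can be E, hence Hank = E.
The 7 still-open variables draw from only 7 values {A, B, C, D, F, G, H}, so each is used; only Nate can be G, hence Nate = G.
The 6 still-open variables draw from only 6 values {A, B, C, D, F, H}, so each is used; only Ivy can be C, hence Ivy = C.
The 5 still-open variables together cover exactly {A, B, D, F, H} — 5 values for 5 variables — and B appears only in Erin's list, so Erin = B.
Dave and Priya between them cover only {D, H} — a naked pair. Remove those values from Frank.
No further eliminations apply; Priya can still be any of D, H.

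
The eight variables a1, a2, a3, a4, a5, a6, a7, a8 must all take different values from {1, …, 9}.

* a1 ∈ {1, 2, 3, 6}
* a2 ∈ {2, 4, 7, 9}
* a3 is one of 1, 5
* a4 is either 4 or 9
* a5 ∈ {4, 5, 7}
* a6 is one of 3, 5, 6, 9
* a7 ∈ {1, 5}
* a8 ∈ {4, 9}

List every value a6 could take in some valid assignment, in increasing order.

a3 and a7 share exactly the 2 values {1, 5}; by pigeonhole those values go to them, so strike 1, 5 from a1, a5, a6.
The 2 variables a4 and a8 are confined to {4, 9}, which locks those values in; drop them from a2, a5, a6.
That leaves a5 = 7. So a2 can't be 7.
That leaves a2 = 2. Eliminate 2 elsewhere: a1.
No further eliminations apply; a6 can still be any of 3, 6.

3, 6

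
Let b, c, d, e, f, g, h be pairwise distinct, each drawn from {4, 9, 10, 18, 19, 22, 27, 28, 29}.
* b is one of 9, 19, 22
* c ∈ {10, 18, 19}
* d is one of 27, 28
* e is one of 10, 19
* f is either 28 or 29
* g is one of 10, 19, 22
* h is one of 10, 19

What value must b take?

9

The 2 variables e and h are confined to {10, 19}, which locks those values in; drop them from b, c, g.
c must be 18 (only option left).
g has just one choice, so g = 22. Eliminate 22 elsewhere: b.
So b = 9.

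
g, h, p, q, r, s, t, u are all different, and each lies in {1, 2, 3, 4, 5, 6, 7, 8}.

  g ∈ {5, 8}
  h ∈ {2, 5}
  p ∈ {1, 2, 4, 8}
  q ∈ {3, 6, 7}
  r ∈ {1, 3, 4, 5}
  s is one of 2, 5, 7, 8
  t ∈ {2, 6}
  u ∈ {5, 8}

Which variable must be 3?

g and u between them cover only {5, 8} — a naked pair. Remove those values from h, p, r, s.
That leaves h = 2. Remove 2 from p, s, t.
That leaves s = 7. Remove 7 from q.
That leaves t = 6. So q can't be 6.
So 3 goes to q.

q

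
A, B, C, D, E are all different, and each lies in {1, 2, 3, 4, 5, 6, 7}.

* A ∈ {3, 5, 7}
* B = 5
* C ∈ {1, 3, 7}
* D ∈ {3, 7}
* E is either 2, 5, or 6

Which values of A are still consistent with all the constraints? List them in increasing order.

3, 7

B's domain is down to {5}, so B = 5. Eliminate 5 elsewhere: A, E.
A and D share exactly the 2 values {3, 7}; by pigeonhole those values go to them, so strike 3, 7 from C.
C has just one choice, so C = 1.
No further eliminations apply; A can still be any of 3, 7.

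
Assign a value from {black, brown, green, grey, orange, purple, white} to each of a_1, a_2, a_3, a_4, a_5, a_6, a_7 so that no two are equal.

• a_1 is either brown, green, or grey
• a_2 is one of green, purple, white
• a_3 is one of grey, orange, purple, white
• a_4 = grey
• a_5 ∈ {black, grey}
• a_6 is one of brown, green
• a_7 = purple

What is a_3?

a_4 has just one choice, so a_4 = grey. Remove grey from a_1, a_3, a_5.
That leaves a_5 = black.
a_7 has just one choice, so a_7 = purple. So a_2, a_3 can't be purple.
Among the 4 still-open variables, orange fits only a_3 (and all 4 values in {brown, green, orange, white} must be used), so a_3 = orange.

orange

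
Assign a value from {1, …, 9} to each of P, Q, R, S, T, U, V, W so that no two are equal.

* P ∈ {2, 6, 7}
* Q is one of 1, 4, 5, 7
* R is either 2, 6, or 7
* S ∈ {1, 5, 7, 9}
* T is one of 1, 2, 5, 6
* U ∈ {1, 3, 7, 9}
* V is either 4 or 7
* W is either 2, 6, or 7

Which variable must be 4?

V

The 8 variables draw from only 8 values {1, 2, 3, 4, 5, 6, 7, 9}, so each is used; only U can be 3, hence U = 3.
The 7 still-open variables draw from only 7 values {1, 2, 4, 5, 6, 7, 9}, so each is used; only S can be 9, hence S = 9.
P, R, W share exactly the 3 values {2, 6, 7}; by pigeonhole those values go to them, so strike 2, 6, 7 from Q, T, V.
So 4 goes to V.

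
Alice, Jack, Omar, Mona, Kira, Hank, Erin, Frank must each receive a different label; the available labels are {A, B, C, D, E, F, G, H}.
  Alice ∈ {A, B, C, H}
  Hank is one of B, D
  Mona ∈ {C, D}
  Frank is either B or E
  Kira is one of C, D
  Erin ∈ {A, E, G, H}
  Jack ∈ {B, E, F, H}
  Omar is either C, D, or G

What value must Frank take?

E

The 8 variables together cover exactly {A, B, C, D, E, F, G, H} — 8 values for 8 variables — and F appears only in Jack's list, so Jack = F.
Mona and Kira between them cover only {C, D} — a naked pair. Remove those values from Alice, Omar, Hank.
Omar's domain is down to {G}, so Omar = G. Strike G from Erin.
Hank has just one choice, so Hank = B. Remove B from Alice, Frank.
So Frank = E.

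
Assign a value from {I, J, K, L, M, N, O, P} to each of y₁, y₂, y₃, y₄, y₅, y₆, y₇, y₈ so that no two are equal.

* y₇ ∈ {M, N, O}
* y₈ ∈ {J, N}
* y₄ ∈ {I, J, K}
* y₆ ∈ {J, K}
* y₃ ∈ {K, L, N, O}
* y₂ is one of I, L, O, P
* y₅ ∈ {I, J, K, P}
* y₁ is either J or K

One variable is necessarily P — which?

The 8 variables together cover exactly {I, J, K, L, M, N, O, P} — 8 values for 8 variables — and M appears only in y₇'s list, so y₇ = M.
The 2 variables y₁ and y₆ are confined to {J, K}, which locks those values in; drop them from y₃, y₄, y₅, y₈.
y₄ must be I (only option left). Remove I from y₂, y₅.
So P goes to y₅.

y₅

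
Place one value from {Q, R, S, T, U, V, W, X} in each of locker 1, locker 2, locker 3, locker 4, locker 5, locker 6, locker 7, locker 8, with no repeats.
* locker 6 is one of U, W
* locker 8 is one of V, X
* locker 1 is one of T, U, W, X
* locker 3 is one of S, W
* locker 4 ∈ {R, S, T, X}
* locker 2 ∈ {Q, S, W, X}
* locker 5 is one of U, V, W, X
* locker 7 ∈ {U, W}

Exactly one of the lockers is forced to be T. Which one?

The 8 variables together cover exactly {Q, R, S, T, U, V, W, X} — 8 values for 8 variables — and Q appears only in locker 2's list, so locker 2 = Q.
The 7 still-open variables together cover exactly {R, S, T, U, V, W, X} — 7 values for 7 variables — and R appears only in locker 4's list, so locker 4 = R.
The 6 still-open variables draw from only 6 values {S, T, U, V, W, X}, so each is used; only locker 3 can be S, hence locker 3 = S.
Among the 5 still-open variables, T fits only locker 1 (and all 5 values in {T, U, V, W, X} must be used), so locker 1 = T.

locker 1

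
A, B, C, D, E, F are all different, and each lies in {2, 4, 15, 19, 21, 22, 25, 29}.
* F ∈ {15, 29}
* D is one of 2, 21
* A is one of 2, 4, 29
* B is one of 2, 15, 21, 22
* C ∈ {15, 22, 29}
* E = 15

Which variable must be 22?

E has just one choice, so E = 15. Remove 15 from B, C, F.
That leaves F = 29. Eliminate 29 elsewhere: A, C.
So 22 goes to C.

C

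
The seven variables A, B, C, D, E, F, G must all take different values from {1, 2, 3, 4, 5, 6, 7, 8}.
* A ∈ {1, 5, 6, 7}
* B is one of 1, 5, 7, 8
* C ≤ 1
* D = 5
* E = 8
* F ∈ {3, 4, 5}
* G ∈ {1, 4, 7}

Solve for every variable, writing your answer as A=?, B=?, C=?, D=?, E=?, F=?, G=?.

C has just one choice, so C = 1. Remove 1 from A, B, G.
That leaves D = 5. Remove 5 from A, B, F.
That leaves E = 8. Strike 8 from B.
That leaves B = 7. Eliminate 7 elsewhere: A, G.
That leaves G = 4. Strike 4 from F.
A must be 6 (only option left).
F has just one choice, so F = 3.

A=6, B=7, C=1, D=5, E=8, F=3, G=4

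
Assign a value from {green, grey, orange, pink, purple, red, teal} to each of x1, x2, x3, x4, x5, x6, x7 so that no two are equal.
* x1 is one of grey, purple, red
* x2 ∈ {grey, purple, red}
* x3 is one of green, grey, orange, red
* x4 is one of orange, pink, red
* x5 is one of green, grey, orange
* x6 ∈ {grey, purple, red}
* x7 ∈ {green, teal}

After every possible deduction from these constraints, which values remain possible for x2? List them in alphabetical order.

Among the 7 variables, pink fits only x4 (and all 7 values in {green, grey, orange, pink, purple, red, teal} must be used), so x4 = pink.
The 6 still-open variables draw from only 6 values {green, grey, orange, purple, red, teal}, so each is used; only x7 can be teal, hence x7 = teal.
The 3 variables x1, x2, x6 are confined to {grey, purple, red}, which locks those values in; drop them from x3, x5.
No further eliminations apply; x2 can still be any of grey, purple, red.

grey, purple, red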